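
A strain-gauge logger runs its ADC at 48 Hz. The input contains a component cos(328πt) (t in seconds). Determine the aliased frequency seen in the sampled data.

ω = 328π rad/s → f = ω/(2π) = 164 Hz.
164 Hz mod fs = 20 Hz.
20 Hz ≤ fs/2 = 24 Hz, appears at 20 Hz.

20 Hz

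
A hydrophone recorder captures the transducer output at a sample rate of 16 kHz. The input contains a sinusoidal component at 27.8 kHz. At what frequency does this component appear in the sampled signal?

27.8 kHz mod fs = 11.8 kHz.
11.8 kHz > fs/2 = 8 kHz, folds to fs − 11.8 kHz = 4.2 kHz.

4.2 kHz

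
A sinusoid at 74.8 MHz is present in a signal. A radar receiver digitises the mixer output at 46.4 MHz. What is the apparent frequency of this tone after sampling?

18 MHz

74.8 MHz mod fs = 28.4 MHz.
28.4 MHz > fs/2 = 23.2 MHz, folds to fs − 28.4 MHz = 18 MHz.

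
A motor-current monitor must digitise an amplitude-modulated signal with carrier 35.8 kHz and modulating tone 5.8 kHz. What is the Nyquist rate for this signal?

83.2 kHz

AM sidebands sit at fc ± fm = 30 kHz and 41.6 kHz.
Highest-frequency component: 41.6 kHz.
Nyquist rate = 2 × 41.6 kHz = 83.2 kHz.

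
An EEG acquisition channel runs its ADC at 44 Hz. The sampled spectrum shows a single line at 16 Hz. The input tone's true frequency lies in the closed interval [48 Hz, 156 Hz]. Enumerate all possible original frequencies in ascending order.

Frequencies that alias to 16 Hz are k·fs ± 16 Hz for integer k ≥ 0.
k=0: 16 Hz.
k=1: 28 Hz, 60 Hz.
k=2: 72 Hz, 104 Hz.
k=3: 116 Hz, 148 Hz.
k=4: 160 Hz, 192 Hz.
Within [48 Hz, 156 Hz]: 60 Hz, 72 Hz, 104 Hz, 116 Hz, 148 Hz.

60 Hz, 72 Hz, 104 Hz, 116 Hz, 148 Hz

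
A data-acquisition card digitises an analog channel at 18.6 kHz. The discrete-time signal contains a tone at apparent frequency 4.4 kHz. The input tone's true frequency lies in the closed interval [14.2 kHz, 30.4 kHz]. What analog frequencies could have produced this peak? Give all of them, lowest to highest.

Frequencies that alias to 4.4 kHz are k·fs ± 4.4 kHz for integer k ≥ 0.
k=0: 4.4 kHz.
k=1: 14.2 kHz, 23 kHz.
k=2: 32.8 kHz, 41.6 kHz.
Within [14.2 kHz, 30.4 kHz]: 14.2 kHz, 23 kHz.

14.2 kHz, 23 kHz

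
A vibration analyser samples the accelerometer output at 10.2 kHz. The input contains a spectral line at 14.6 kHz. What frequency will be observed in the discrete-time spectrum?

4.4 kHz

14.6 kHz mod fs = 4.4 kHz.
4.4 kHz ≤ fs/2 = 5.1 kHz, appears at 4.4 kHz.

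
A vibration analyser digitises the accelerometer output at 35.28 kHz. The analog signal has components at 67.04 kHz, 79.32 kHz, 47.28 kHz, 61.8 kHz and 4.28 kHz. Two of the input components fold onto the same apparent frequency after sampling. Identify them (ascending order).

fs/2 = 17.64 kHz.
67.04 kHz mod fs = 31.76 kHz.
31.76 kHz > fs/2 = 17.64 kHz, folds to fs − 31.76 kHz = 3.52 kHz.
79.32 kHz mod fs = 8.76 kHz.
8.76 kHz ≤ fs/2 = 17.64 kHz, appears at 8.76 kHz.
47.28 kHz mod fs = 12 kHz.
12 kHz ≤ fs/2 = 17.64 kHz, appears at 12 kHz.
61.8 kHz mod fs = 26.52 kHz.
26.52 kHz > fs/2 = 17.64 kHz, folds to fs − 26.52 kHz = 8.76 kHz.
4.28 kHz ≤ fs/2 = 17.64 kHz, passes unchanged.
61.8 kHz and 79.32 kHz both map to 8.76 kHz.

61.8 kHz, 79.32 kHz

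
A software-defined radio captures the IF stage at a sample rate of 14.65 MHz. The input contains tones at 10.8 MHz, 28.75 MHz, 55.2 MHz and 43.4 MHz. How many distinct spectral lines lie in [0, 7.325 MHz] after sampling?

fs/2 = 7.325 MHz.
10.8 MHz > fs/2 = 7.325 MHz, folds to fs − 10.8 MHz = 3.85 MHz.
28.75 MHz mod fs = 14.1 MHz.
14.1 MHz > fs/2 = 7.325 MHz, folds to fs − 14.1 MHz = 0.55 MHz.
55.2 MHz mod fs = 11.25 MHz.
11.25 MHz > fs/2 = 7.325 MHz, folds to fs − 11.25 MHz = 3.4 MHz.
43.4 MHz mod fs = 14.1 MHz.
14.1 MHz > fs/2 = 7.325 MHz, folds to fs − 14.1 MHz = 0.55 MHz.
Distinct values: {0.55 MHz, 3.4 MHz, 3.85 MHz} → 3.

3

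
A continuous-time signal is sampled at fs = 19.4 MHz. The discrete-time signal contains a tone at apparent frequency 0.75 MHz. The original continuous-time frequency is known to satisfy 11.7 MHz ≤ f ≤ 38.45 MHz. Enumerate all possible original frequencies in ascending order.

Frequencies that alias to 0.75 MHz are k·fs ± 0.75 MHz for integer k ≥ 0.
k=0: 0.75 MHz.
k=1: 18.65 MHz, 20.15 MHz.
k=2: 38.05 MHz, 39.55 MHz.
k=3: 57.45 MHz, 58.95 MHz.
Within [11.7 MHz, 38.45 MHz]: 18.65 MHz, 20.15 MHz, 38.05 MHz.

18.65 MHz, 20.15 MHz, 38.05 MHz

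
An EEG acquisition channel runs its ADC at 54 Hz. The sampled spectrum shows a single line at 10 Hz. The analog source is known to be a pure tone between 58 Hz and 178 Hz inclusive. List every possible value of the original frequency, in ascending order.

Frequencies that alias to 10 Hz are k·fs ± 10 Hz for integer k ≥ 0.
k=0: 10 Hz.
k=1: 44 Hz, 64 Hz.
k=2: 98 Hz, 118 Hz.
k=3: 152 Hz, 172 Hz.
k=4: 206 Hz, 226 Hz.
Within [58 Hz, 178 Hz]: 64 Hz, 98 Hz, 118 Hz, 152 Hz, 172 Hz.

64 Hz, 98 Hz, 118 Hz, 152 Hz, 172 Hz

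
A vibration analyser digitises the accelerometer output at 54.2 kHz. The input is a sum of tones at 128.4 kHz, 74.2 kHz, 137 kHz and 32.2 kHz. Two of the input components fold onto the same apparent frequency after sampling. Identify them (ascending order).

74.2 kHz, 128.4 kHz

fs/2 = 27.1 kHz.
128.4 kHz mod fs = 20 kHz.
20 kHz ≤ fs/2 = 27.1 kHz, appears at 20 kHz.
74.2 kHz mod fs = 20 kHz.
20 kHz ≤ fs/2 = 27.1 kHz, appears at 20 kHz.
137 kHz mod fs = 28.6 kHz.
28.6 kHz > fs/2 = 27.1 kHz, folds to fs − 28.6 kHz = 25.6 kHz.
32.2 kHz > fs/2 = 27.1 kHz, folds to fs − 32.2 kHz = 22 kHz.
74.2 kHz and 128.4 kHz both map to 20 kHz.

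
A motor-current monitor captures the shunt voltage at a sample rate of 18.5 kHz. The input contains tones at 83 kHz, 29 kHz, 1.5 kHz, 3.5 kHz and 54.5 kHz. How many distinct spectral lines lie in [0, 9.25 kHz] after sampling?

5

fs/2 = 9.25 kHz.
83 kHz mod fs = 9 kHz.
9 kHz ≤ fs/2 = 9.25 kHz, appears at 9 kHz.
29 kHz mod fs = 10.5 kHz.
10.5 kHz > fs/2 = 9.25 kHz, folds to fs − 10.5 kHz = 8 kHz.
1.5 kHz ≤ fs/2 = 9.25 kHz, passes unchanged.
3.5 kHz ≤ fs/2 = 9.25 kHz, passes unchanged.
54.5 kHz mod fs = 17.5 kHz.
17.5 kHz > fs/2 = 9.25 kHz, folds to fs − 17.5 kHz = 1 kHz.
Distinct values: {1 kHz, 1.5 kHz, 3.5 kHz, 8 kHz, 9 kHz} → 5.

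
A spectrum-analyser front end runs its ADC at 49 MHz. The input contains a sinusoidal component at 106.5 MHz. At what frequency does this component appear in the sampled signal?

8.5 MHz

106.5 MHz mod fs = 8.5 MHz.
8.5 MHz ≤ fs/2 = 24.5 MHz, appears at 8.5 MHz.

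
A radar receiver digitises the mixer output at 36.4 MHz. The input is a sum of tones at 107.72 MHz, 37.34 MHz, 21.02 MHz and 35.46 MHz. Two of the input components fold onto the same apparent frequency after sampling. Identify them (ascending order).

fs/2 = 18.2 MHz.
107.72 MHz mod fs = 34.92 MHz.
34.92 MHz > fs/2 = 18.2 MHz, folds to fs − 34.92 MHz = 1.48 MHz.
37.34 MHz mod fs = 0.94 MHz.
0.94 MHz ≤ fs/2 = 18.2 MHz, appears at 0.94 MHz.
21.02 MHz > fs/2 = 18.2 MHz, folds to fs − 21.02 MHz = 15.38 MHz.
35.46 MHz > fs/2 = 18.2 MHz, folds to fs − 35.46 MHz = 0.94 MHz.
35.46 MHz and 37.34 MHz both map to 0.94 MHz.

35.46 MHz, 37.34 MHz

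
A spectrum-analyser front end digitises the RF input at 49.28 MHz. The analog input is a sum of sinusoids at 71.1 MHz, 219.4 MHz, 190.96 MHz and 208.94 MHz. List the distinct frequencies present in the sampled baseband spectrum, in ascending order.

6.16 MHz, 11.82 MHz, 21.82 MHz, 22.28 MHz

fs/2 = 24.64 MHz.
71.1 MHz mod fs = 21.82 MHz.
21.82 MHz ≤ fs/2 = 24.64 MHz, appears at 21.82 MHz.
219.4 MHz mod fs = 22.28 MHz.
22.28 MHz ≤ fs/2 = 24.64 MHz, appears at 22.28 MHz.
190.96 MHz mod fs = 43.12 MHz.
43.12 MHz > fs/2 = 24.64 MHz, folds to fs − 43.12 MHz = 6.16 MHz.
208.94 MHz mod fs = 11.82 MHz.
11.82 MHz ≤ fs/2 = 24.64 MHz, appears at 11.82 MHz.
Distinct values: {6.16 MHz, 11.82 MHz, 21.82 MHz, 22.28 MHz}.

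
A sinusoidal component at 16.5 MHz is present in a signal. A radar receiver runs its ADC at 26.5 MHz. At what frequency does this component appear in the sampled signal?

16.5 MHz > fs/2 = 13.25 MHz, folds to fs − 16.5 MHz = 10 MHz.

10 MHz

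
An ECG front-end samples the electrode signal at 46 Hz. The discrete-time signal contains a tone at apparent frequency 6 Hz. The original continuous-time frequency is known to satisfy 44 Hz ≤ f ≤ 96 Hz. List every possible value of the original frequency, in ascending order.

52 Hz, 86 Hz

Frequencies that alias to 6 Hz are k·fs ± 6 Hz for integer k ≥ 0.
k=0: 6 Hz.
k=1: 40 Hz, 52 Hz.
k=2: 86 Hz, 98 Hz.
k=3: 132 Hz, 144 Hz.
Within [44 Hz, 96 Hz]: 52 Hz, 86 Hz.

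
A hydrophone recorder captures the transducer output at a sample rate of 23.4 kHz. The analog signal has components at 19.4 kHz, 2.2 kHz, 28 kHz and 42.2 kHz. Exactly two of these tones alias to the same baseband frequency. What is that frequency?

4.6 kHz

fs/2 = 11.7 kHz.
19.4 kHz > fs/2 = 11.7 kHz, folds to fs − 19.4 kHz = 4 kHz.
2.2 kHz ≤ fs/2 = 11.7 kHz, passes unchanged.
28 kHz mod fs = 4.6 kHz.
4.6 kHz ≤ fs/2 = 11.7 kHz, appears at 4.6 kHz.
42.2 kHz mod fs = 18.8 kHz.
18.8 kHz > fs/2 = 11.7 kHz, folds to fs − 18.8 kHz = 4.6 kHz.
28 kHz and 42.2 kHz both map to 4.6 kHz.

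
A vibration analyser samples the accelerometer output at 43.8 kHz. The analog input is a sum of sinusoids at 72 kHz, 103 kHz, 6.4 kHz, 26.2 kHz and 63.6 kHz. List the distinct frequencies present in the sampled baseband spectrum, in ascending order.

6.4 kHz, 15.4 kHz, 15.6 kHz, 17.6 kHz, 19.8 kHz

fs/2 = 21.9 kHz.
72 kHz mod fs = 28.2 kHz.
28.2 kHz > fs/2 = 21.9 kHz, folds to fs − 28.2 kHz = 15.6 kHz.
103 kHz mod fs = 15.4 kHz.
15.4 kHz ≤ fs/2 = 21.9 kHz, appears at 15.4 kHz.
6.4 kHz ≤ fs/2 = 21.9 kHz, passes unchanged.
26.2 kHz > fs/2 = 21.9 kHz, folds to fs − 26.2 kHz = 17.6 kHz.
63.6 kHz mod fs = 19.8 kHz.
19.8 kHz ≤ fs/2 = 21.9 kHz, appears at 19.8 kHz.
Distinct values: {6.4 kHz, 15.4 kHz, 15.6 kHz, 17.6 kHz, 19.8 kHz}.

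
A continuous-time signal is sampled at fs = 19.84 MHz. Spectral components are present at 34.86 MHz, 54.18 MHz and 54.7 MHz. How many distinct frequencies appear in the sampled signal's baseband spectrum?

fs/2 = 9.92 MHz.
34.86 MHz mod fs = 15.02 MHz.
15.02 MHz > fs/2 = 9.92 MHz, folds to fs − 15.02 MHz = 4.82 MHz.
54.18 MHz mod fs = 14.5 MHz.
14.5 MHz > fs/2 = 9.92 MHz, folds to fs − 14.5 MHz = 5.34 MHz.
54.7 MHz mod fs = 15.02 MHz.
15.02 MHz > fs/2 = 9.92 MHz, folds to fs − 15.02 MHz = 4.82 MHz.
Distinct values: {4.82 MHz, 5.34 MHz} → 2.

2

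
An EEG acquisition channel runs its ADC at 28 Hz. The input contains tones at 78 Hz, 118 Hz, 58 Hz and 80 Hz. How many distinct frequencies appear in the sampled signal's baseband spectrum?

fs/2 = 14 Hz.
78 Hz mod fs = 22 Hz.
22 Hz > fs/2 = 14 Hz, folds to fs − 22 Hz = 6 Hz.
118 Hz mod fs = 6 Hz.
6 Hz ≤ fs/2 = 14 Hz, appears at 6 Hz.
58 Hz mod fs = 2 Hz.
2 Hz ≤ fs/2 = 14 Hz, appears at 2 Hz.
80 Hz mod fs = 24 Hz.
24 Hz > fs/2 = 14 Hz, folds to fs − 24 Hz = 4 Hz.
Distinct values: {2 Hz, 4 Hz, 6 Hz} → 3.

3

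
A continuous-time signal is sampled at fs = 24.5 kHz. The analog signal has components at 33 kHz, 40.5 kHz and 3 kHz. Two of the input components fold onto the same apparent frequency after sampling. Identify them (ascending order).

33 kHz, 40.5 kHz

fs/2 = 12.25 kHz.
33 kHz mod fs = 8.5 kHz.
8.5 kHz ≤ fs/2 = 12.25 kHz, appears at 8.5 kHz.
40.5 kHz mod fs = 16 kHz.
16 kHz > fs/2 = 12.25 kHz, folds to fs − 16 kHz = 8.5 kHz.
3 kHz ≤ fs/2 = 12.25 kHz, passes unchanged.
33 kHz and 40.5 kHz both map to 8.5 kHz.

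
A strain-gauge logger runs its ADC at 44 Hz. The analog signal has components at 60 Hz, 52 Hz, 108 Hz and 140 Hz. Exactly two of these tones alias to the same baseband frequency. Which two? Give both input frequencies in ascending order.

52 Hz, 140 Hz

fs/2 = 22 Hz.
60 Hz mod fs = 16 Hz.
16 Hz ≤ fs/2 = 22 Hz, appears at 16 Hz.
52 Hz mod fs = 8 Hz.
8 Hz ≤ fs/2 = 22 Hz, appears at 8 Hz.
108 Hz mod fs = 20 Hz.
20 Hz ≤ fs/2 = 22 Hz, appears at 20 Hz.
140 Hz mod fs = 8 Hz.
8 Hz ≤ fs/2 = 22 Hz, appears at 8 Hz.
52 Hz and 140 Hz both map to 8 Hz.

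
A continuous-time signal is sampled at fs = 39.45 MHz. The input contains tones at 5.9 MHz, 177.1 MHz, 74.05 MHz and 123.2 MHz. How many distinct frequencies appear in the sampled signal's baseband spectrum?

3

fs/2 = 19.725 MHz.
5.9 MHz ≤ fs/2 = 19.725 MHz, passes unchanged.
177.1 MHz mod fs = 19.3 MHz.
19.3 MHz ≤ fs/2 = 19.725 MHz, appears at 19.3 MHz.
74.05 MHz mod fs = 34.6 MHz.
34.6 MHz > fs/2 = 19.725 MHz, folds to fs − 34.6 MHz = 4.85 MHz.
123.2 MHz mod fs = 4.85 MHz.
4.85 MHz ≤ fs/2 = 19.725 MHz, appears at 4.85 MHz.
Distinct values: {4.85 MHz, 5.9 MHz, 19.3 MHz} → 3.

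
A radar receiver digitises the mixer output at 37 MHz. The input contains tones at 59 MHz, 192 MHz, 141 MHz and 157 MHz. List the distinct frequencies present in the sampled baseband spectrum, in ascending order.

fs/2 = 18.5 MHz.
59 MHz mod fs = 22 MHz.
22 MHz > fs/2 = 18.5 MHz, folds to fs − 22 MHz = 15 MHz.
192 MHz mod fs = 7 MHz.
7 MHz ≤ fs/2 = 18.5 MHz, appears at 7 MHz.
141 MHz mod fs = 30 MHz.
30 MHz > fs/2 = 18.5 MHz, folds to fs − 30 MHz = 7 MHz.
157 MHz mod fs = 9 MHz.
9 MHz ≤ fs/2 = 18.5 MHz, appears at 9 MHz.
Distinct values: {7 MHz, 9 MHz, 15 MHz}.

7 MHz, 9 MHz, 15 MHz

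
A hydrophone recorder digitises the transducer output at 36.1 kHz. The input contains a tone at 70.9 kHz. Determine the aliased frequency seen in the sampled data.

70.9 kHz mod fs = 34.8 kHz.
34.8 kHz > fs/2 = 18.05 kHz, folds to fs − 34.8 kHz = 1.3 kHz.

1.3 kHz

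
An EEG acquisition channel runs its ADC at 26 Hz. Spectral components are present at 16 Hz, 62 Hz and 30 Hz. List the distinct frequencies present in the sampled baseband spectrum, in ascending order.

4 Hz, 10 Hz

fs/2 = 13 Hz.
16 Hz > fs/2 = 13 Hz, folds to fs − 16 Hz = 10 Hz.
62 Hz mod fs = 10 Hz.
10 Hz ≤ fs/2 = 13 Hz, appears at 10 Hz.
30 Hz mod fs = 4 Hz.
4 Hz ≤ fs/2 = 13 Hz, appears at 4 Hz.
Distinct values: {4 Hz, 10 Hz}.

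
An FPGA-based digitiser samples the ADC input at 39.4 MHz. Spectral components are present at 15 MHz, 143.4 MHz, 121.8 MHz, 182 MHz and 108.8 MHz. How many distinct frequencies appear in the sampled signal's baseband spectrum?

4

fs/2 = 19.7 MHz.
15 MHz ≤ fs/2 = 19.7 MHz, passes unchanged.
143.4 MHz mod fs = 25.2 MHz.
25.2 MHz > fs/2 = 19.7 MHz, folds to fs − 25.2 MHz = 14.2 MHz.
121.8 MHz mod fs = 3.6 MHz.
3.6 MHz ≤ fs/2 = 19.7 MHz, appears at 3.6 MHz.
182 MHz mod fs = 24.4 MHz.
24.4 MHz > fs/2 = 19.7 MHz, folds to fs − 24.4 MHz = 15 MHz.
108.8 MHz mod fs = 30 MHz.
30 MHz > fs/2 = 19.7 MHz, folds to fs − 30 MHz = 9.4 MHz.
Distinct values: {3.6 MHz, 9.4 MHz, 14.2 MHz, 15 MHz} → 4.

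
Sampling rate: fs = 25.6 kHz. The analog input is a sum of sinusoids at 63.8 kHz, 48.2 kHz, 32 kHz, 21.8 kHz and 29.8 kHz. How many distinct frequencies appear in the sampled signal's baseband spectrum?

fs/2 = 12.8 kHz.
63.8 kHz mod fs = 12.6 kHz.
12.6 kHz ≤ fs/2 = 12.8 kHz, appears at 12.6 kHz.
48.2 kHz mod fs = 22.6 kHz.
22.6 kHz > fs/2 = 12.8 kHz, folds to fs − 22.6 kHz = 3 kHz.
32 kHz mod fs = 6.4 kHz.
6.4 kHz ≤ fs/2 = 12.8 kHz, appears at 6.4 kHz.
21.8 kHz > fs/2 = 12.8 kHz, folds to fs − 21.8 kHz = 3.8 kHz.
29.8 kHz mod fs = 4.2 kHz.
4.2 kHz ≤ fs/2 = 12.8 kHz, appears at 4.2 kHz.
Distinct values: {3 kHz, 3.8 kHz, 4.2 kHz, 6.4 kHz, 12.6 kHz} → 5.

5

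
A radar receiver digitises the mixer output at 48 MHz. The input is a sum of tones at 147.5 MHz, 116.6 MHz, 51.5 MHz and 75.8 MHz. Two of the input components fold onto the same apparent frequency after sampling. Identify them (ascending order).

fs/2 = 24 MHz.
147.5 MHz mod fs = 3.5 MHz.
3.5 MHz ≤ fs/2 = 24 MHz, appears at 3.5 MHz.
116.6 MHz mod fs = 20.6 MHz.
20.6 MHz ≤ fs/2 = 24 MHz, appears at 20.6 MHz.
51.5 MHz mod fs = 3.5 MHz.
3.5 MHz ≤ fs/2 = 24 MHz, appears at 3.5 MHz.
75.8 MHz mod fs = 27.8 MHz.
27.8 MHz > fs/2 = 24 MHz, folds to fs − 27.8 MHz = 20.2 MHz.
51.5 MHz and 147.5 MHz both map to 3.5 MHz.

51.5 MHz, 147.5 MHz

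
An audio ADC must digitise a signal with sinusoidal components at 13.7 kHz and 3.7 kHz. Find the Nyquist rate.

27.4 kHz

Highest-frequency component: 13.7 kHz.
Nyquist rate = 2 × 13.7 kHz = 27.4 kHz.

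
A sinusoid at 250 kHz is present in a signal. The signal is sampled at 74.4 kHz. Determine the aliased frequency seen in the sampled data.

26.8 kHz

250 kHz mod fs = 26.8 kHz.
26.8 kHz ≤ fs/2 = 37.2 kHz, appears at 26.8 kHz.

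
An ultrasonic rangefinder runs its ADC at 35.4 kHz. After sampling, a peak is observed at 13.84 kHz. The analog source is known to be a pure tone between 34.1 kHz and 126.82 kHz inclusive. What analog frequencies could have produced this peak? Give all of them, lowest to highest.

49.24 kHz, 56.96 kHz, 84.64 kHz, 92.36 kHz, 120.04 kHz

Frequencies that alias to 13.84 kHz are k·fs ± 13.84 kHz for integer k ≥ 0.
k=0: 13.84 kHz.
k=1: 21.56 kHz, 49.24 kHz.
k=2: 56.96 kHz, 84.64 kHz.
k=3: 92.36 kHz, 120.04 kHz.
k=4: 127.76 kHz, 155.44 kHz.
Within [34.1 kHz, 126.82 kHz]: 49.24 kHz, 56.96 kHz, 84.64 kHz, 92.36 kHz, 120.04 kHz.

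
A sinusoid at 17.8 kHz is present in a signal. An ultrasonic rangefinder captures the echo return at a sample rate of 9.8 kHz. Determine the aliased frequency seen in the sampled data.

17.8 kHz mod fs = 8 kHz.
8 kHz > fs/2 = 4.9 kHz, folds to fs − 8 kHz = 1.8 kHz.

1.8 kHz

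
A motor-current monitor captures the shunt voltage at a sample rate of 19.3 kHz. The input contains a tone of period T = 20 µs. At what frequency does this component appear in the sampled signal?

T = 20 µs → f = 1/T = 50 kHz.
50 kHz mod fs = 11.4 kHz.
11.4 kHz > fs/2 = 9.65 kHz, folds to fs − 11.4 kHz = 7.9 kHz.

7.9 kHz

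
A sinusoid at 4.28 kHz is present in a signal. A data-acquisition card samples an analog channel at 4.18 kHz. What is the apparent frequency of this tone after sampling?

4.28 kHz mod fs = 0.1 kHz.
0.1 kHz ≤ fs/2 = 2.09 kHz, appears at 0.1 kHz.

0.1 kHz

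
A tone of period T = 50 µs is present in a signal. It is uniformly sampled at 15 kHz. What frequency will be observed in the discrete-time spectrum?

T = 50 µs → f = 1/T = 20 kHz.
20 kHz mod fs = 5 kHz.
5 kHz ≤ fs/2 = 7.5 kHz, appears at 5 kHz.

5 kHz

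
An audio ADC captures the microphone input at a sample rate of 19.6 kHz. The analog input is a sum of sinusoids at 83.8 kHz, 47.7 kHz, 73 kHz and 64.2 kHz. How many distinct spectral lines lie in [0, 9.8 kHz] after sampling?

fs/2 = 9.8 kHz.
83.8 kHz mod fs = 5.4 kHz.
5.4 kHz ≤ fs/2 = 9.8 kHz, appears at 5.4 kHz.
47.7 kHz mod fs = 8.5 kHz.
8.5 kHz ≤ fs/2 = 9.8 kHz, appears at 8.5 kHz.
73 kHz mod fs = 14.2 kHz.
14.2 kHz > fs/2 = 9.8 kHz, folds to fs − 14.2 kHz = 5.4 kHz.
64.2 kHz mod fs = 5.4 kHz.
5.4 kHz ≤ fs/2 = 9.8 kHz, appears at 5.4 kHz.
Distinct values: {5.4 kHz, 8.5 kHz} → 2.

2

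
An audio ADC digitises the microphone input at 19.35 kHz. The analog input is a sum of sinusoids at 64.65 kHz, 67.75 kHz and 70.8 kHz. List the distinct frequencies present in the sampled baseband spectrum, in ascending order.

fs/2 = 9.675 kHz.
64.65 kHz mod fs = 6.6 kHz.
6.6 kHz ≤ fs/2 = 9.675 kHz, appears at 6.6 kHz.
67.75 kHz mod fs = 9.7 kHz.
9.7 kHz > fs/2 = 9.675 kHz, folds to fs − 9.7 kHz = 9.65 kHz.
70.8 kHz mod fs = 12.75 kHz.
12.75 kHz > fs/2 = 9.675 kHz, folds to fs − 12.75 kHz = 6.6 kHz.
Distinct values: {6.6 kHz, 9.65 kHz}.

6.6 kHz, 9.65 kHz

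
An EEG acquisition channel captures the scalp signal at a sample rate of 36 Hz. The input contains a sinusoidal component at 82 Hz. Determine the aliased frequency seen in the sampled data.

10 Hz

82 Hz mod fs = 10 Hz.
10 Hz ≤ fs/2 = 18 Hz, appears at 10 Hz.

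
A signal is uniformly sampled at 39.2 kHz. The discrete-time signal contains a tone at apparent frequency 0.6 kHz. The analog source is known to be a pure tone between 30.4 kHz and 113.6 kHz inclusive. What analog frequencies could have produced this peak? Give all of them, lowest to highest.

Frequencies that alias to 0.6 kHz are k·fs ± 0.6 kHz for integer k ≥ 0.
k=0: 0.6 kHz.
k=1: 38.6 kHz, 39.8 kHz.
k=2: 77.8 kHz, 79 kHz.
k=3: 117 kHz, 118.2 kHz.
Within [30.4 kHz, 113.6 kHz]: 38.6 kHz, 39.8 kHz, 77.8 kHz, 79 kHz.

38.6 kHz, 39.8 kHz, 77.8 kHz, 79 kHz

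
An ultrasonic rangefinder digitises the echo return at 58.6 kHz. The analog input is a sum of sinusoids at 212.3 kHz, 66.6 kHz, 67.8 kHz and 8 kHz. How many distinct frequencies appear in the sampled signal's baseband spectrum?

fs/2 = 29.3 kHz.
212.3 kHz mod fs = 36.5 kHz.
36.5 kHz > fs/2 = 29.3 kHz, folds to fs − 36.5 kHz = 22.1 kHz.
66.6 kHz mod fs = 8 kHz.
8 kHz ≤ fs/2 = 29.3 kHz, appears at 8 kHz.
67.8 kHz mod fs = 9.2 kHz.
9.2 kHz ≤ fs/2 = 29.3 kHz, appears at 9.2 kHz.
8 kHz ≤ fs/2 = 29.3 kHz, passes unchanged.
Distinct values: {8 kHz, 9.2 kHz, 22.1 kHz} → 3.

3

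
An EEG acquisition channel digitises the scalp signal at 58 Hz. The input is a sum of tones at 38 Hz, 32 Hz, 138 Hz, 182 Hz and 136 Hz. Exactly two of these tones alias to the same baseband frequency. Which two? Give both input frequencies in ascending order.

fs/2 = 29 Hz.
38 Hz > fs/2 = 29 Hz, folds to fs − 38 Hz = 20 Hz.
32 Hz > fs/2 = 29 Hz, folds to fs − 32 Hz = 26 Hz.
138 Hz mod fs = 22 Hz.
22 Hz ≤ fs/2 = 29 Hz, appears at 22 Hz.
182 Hz mod fs = 8 Hz.
8 Hz ≤ fs/2 = 29 Hz, appears at 8 Hz.
136 Hz mod fs = 20 Hz.
20 Hz ≤ fs/2 = 29 Hz, appears at 20 Hz.
38 Hz and 136 Hz both map to 20 Hz.

38 Hz, 136 Hz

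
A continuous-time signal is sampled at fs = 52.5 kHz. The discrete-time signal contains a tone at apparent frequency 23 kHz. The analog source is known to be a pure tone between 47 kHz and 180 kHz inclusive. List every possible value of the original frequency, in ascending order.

Frequencies that alias to 23 kHz are k·fs ± 23 kHz for integer k ≥ 0.
k=0: 23 kHz.
k=1: 29.5 kHz, 75.5 kHz.
k=2: 82 kHz, 128 kHz.
k=3: 134.5 kHz, 180.5 kHz.
k=4: 187 kHz, 233 kHz.
Within [47 kHz, 180 kHz]: 75.5 kHz, 82 kHz, 128 kHz, 134.5 kHz.

75.5 kHz, 82 kHz, 128 kHz, 134.5 kHz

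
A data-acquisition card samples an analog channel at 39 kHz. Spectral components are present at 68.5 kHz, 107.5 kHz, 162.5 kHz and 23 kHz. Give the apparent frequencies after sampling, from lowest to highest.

6.5 kHz, 9.5 kHz, 16 kHz

fs/2 = 19.5 kHz.
68.5 kHz mod fs = 29.5 kHz.
29.5 kHz > fs/2 = 19.5 kHz, folds to fs − 29.5 kHz = 9.5 kHz.
107.5 kHz mod fs = 29.5 kHz.
29.5 kHz > fs/2 = 19.5 kHz, folds to fs − 29.5 kHz = 9.5 kHz.
162.5 kHz mod fs = 6.5 kHz.
6.5 kHz ≤ fs/2 = 19.5 kHz, appears at 6.5 kHz.
23 kHz > fs/2 = 19.5 kHz, folds to fs − 23 kHz = 16 kHz.
Distinct values: {6.5 kHz, 9.5 kHz, 16 kHz}.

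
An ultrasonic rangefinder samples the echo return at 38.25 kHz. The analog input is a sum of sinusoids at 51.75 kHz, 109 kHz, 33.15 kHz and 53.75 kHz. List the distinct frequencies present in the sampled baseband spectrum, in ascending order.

5.1 kHz, 5.75 kHz, 13.5 kHz, 15.5 kHz

fs/2 = 19.125 kHz.
51.75 kHz mod fs = 13.5 kHz.
13.5 kHz ≤ fs/2 = 19.125 kHz, appears at 13.5 kHz.
109 kHz mod fs = 32.5 kHz.
32.5 kHz > fs/2 = 19.125 kHz, folds to fs − 32.5 kHz = 5.75 kHz.
33.15 kHz > fs/2 = 19.125 kHz, folds to fs − 33.15 kHz = 5.1 kHz.
53.75 kHz mod fs = 15.5 kHz.
15.5 kHz ≤ fs/2 = 19.125 kHz, appears at 15.5 kHz.
Distinct values: {5.1 kHz, 5.75 kHz, 13.5 kHz, 15.5 kHz}.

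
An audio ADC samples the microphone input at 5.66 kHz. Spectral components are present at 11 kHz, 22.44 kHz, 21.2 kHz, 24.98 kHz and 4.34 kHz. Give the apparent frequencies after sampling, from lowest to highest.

fs/2 = 2.83 kHz.
11 kHz mod fs = 5.34 kHz.
5.34 kHz > fs/2 = 2.83 kHz, folds to fs − 5.34 kHz = 0.32 kHz.
22.44 kHz mod fs = 5.46 kHz.
5.46 kHz > fs/2 = 2.83 kHz, folds to fs − 5.46 kHz = 0.2 kHz.
21.2 kHz mod fs = 4.22 kHz.
4.22 kHz > fs/2 = 2.83 kHz, folds to fs − 4.22 kHz = 1.44 kHz.
24.98 kHz mod fs = 2.34 kHz.
2.34 kHz ≤ fs/2 = 2.83 kHz, appears at 2.34 kHz.
4.34 kHz > fs/2 = 2.83 kHz, folds to fs − 4.34 kHz = 1.32 kHz.
Distinct values: {0.2 kHz, 0.32 kHz, 1.32 kHz, 1.44 kHz, 2.34 kHz}.

0.2 kHz, 0.32 kHz, 1.32 kHz, 1.44 kHz, 2.34 kHz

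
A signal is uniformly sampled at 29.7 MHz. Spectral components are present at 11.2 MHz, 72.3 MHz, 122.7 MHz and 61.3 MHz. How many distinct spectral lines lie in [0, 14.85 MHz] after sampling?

fs/2 = 14.85 MHz.
11.2 MHz ≤ fs/2 = 14.85 MHz, passes unchanged.
72.3 MHz mod fs = 12.9 MHz.
12.9 MHz ≤ fs/2 = 14.85 MHz, appears at 12.9 MHz.
122.7 MHz mod fs = 3.9 MHz.
3.9 MHz ≤ fs/2 = 14.85 MHz, appears at 3.9 MHz.
61.3 MHz mod fs = 1.9 MHz.
1.9 MHz ≤ fs/2 = 14.85 MHz, appears at 1.9 MHz.
Distinct values: {1.9 MHz, 3.9 MHz, 11.2 MHz, 12.9 MHz} → 4.

4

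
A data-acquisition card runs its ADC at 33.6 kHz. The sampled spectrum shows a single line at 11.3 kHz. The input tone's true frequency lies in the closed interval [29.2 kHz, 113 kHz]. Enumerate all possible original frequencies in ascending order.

44.9 kHz, 55.9 kHz, 78.5 kHz, 89.5 kHz, 112.1 kHz

Frequencies that alias to 11.3 kHz are k·fs ± 11.3 kHz for integer k ≥ 0.
k=0: 11.3 kHz.
k=1: 22.3 kHz, 44.9 kHz.
k=2: 55.9 kHz, 78.5 kHz.
k=3: 89.5 kHz, 112.1 kHz.
k=4: 123.1 kHz, 145.7 kHz.
Within [29.2 kHz, 113 kHz]: 44.9 kHz, 55.9 kHz, 78.5 kHz, 89.5 kHz, 112.1 kHz.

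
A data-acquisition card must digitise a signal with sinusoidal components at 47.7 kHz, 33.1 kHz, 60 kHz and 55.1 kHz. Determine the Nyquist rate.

Highest-frequency component: 60 kHz.
Nyquist rate = 2 × 60 kHz = 120 kHz.

120 kHz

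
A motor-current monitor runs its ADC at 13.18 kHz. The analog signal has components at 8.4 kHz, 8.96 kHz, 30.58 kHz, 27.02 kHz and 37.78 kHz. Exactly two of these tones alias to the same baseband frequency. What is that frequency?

fs/2 = 6.59 kHz.
8.4 kHz > fs/2 = 6.59 kHz, folds to fs − 8.4 kHz = 4.78 kHz.
8.96 kHz > fs/2 = 6.59 kHz, folds to fs − 8.96 kHz = 4.22 kHz.
30.58 kHz mod fs = 4.22 kHz.
4.22 kHz ≤ fs/2 = 6.59 kHz, appears at 4.22 kHz.
27.02 kHz mod fs = 0.66 kHz.
0.66 kHz ≤ fs/2 = 6.59 kHz, appears at 0.66 kHz.
37.78 kHz mod fs = 11.42 kHz.
11.42 kHz > fs/2 = 6.59 kHz, folds to fs − 11.42 kHz = 1.76 kHz.
8.96 kHz and 30.58 kHz both map to 4.22 kHz.

4.22 kHz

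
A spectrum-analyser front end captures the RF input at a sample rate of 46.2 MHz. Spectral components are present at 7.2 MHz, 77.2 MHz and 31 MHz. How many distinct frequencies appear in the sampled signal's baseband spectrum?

fs/2 = 23.1 MHz.
7.2 MHz ≤ fs/2 = 23.1 MHz, passes unchanged.
77.2 MHz mod fs = 31 MHz.
31 MHz > fs/2 = 23.1 MHz, folds to fs − 31 MHz = 15.2 MHz.
31 MHz > fs/2 = 23.1 MHz, folds to fs − 31 MHz = 15.2 MHz.
Distinct values: {7.2 MHz, 15.2 MHz} → 2.

2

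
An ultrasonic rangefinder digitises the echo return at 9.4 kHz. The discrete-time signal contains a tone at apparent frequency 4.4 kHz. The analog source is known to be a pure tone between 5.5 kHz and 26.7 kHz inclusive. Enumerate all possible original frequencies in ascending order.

13.8 kHz, 14.4 kHz, 23.2 kHz, 23.8 kHz

Frequencies that alias to 4.4 kHz are k·fs ± 4.4 kHz for integer k ≥ 0.
k=0: 4.4 kHz.
k=1: 5 kHz, 13.8 kHz.
k=2: 14.4 kHz, 23.2 kHz.
k=3: 23.8 kHz, 32.6 kHz.
k=4: 33.2 kHz, 42 kHz.
Within [5.5 kHz, 26.7 kHz]: 13.8 kHz, 14.4 kHz, 23.2 kHz, 23.8 kHz.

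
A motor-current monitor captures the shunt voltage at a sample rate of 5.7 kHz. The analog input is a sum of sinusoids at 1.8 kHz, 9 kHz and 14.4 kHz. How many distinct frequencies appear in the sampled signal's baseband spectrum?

3

fs/2 = 2.85 kHz.
1.8 kHz ≤ fs/2 = 2.85 kHz, passes unchanged.
9 kHz mod fs = 3.3 kHz.
3.3 kHz > fs/2 = 2.85 kHz, folds to fs − 3.3 kHz = 2.4 kHz.
14.4 kHz mod fs = 3 kHz.
3 kHz > fs/2 = 2.85 kHz, folds to fs − 3 kHz = 2.7 kHz.
Distinct values: {1.8 kHz, 2.4 kHz, 2.7 kHz} → 3.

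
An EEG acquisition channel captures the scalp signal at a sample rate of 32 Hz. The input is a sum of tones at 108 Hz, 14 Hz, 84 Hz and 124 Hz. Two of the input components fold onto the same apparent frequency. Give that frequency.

fs/2 = 16 Hz.
108 Hz mod fs = 12 Hz.
12 Hz ≤ fs/2 = 16 Hz, appears at 12 Hz.
14 Hz ≤ fs/2 = 16 Hz, passes unchanged.
84 Hz mod fs = 20 Hz.
20 Hz > fs/2 = 16 Hz, folds to fs − 20 Hz = 12 Hz.
124 Hz mod fs = 28 Hz.
28 Hz > fs/2 = 16 Hz, folds to fs − 28 Hz = 4 Hz.
84 Hz and 108 Hz both map to 12 Hz.

12 Hz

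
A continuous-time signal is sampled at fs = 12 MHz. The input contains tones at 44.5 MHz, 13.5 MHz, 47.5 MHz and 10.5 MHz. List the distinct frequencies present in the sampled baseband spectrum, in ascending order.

0.5 MHz, 1.5 MHz, 3.5 MHz

fs/2 = 6 MHz.
44.5 MHz mod fs = 8.5 MHz.
8.5 MHz > fs/2 = 6 MHz, folds to fs − 8.5 MHz = 3.5 MHz.
13.5 MHz mod fs = 1.5 MHz.
1.5 MHz ≤ fs/2 = 6 MHz, appears at 1.5 MHz.
47.5 MHz mod fs = 11.5 MHz.
11.5 MHz > fs/2 = 6 MHz, folds to fs − 11.5 MHz = 0.5 MHz.
10.5 MHz > fs/2 = 6 MHz, folds to fs − 10.5 MHz = 1.5 MHz.
Distinct values: {0.5 MHz, 1.5 MHz, 3.5 MHz}.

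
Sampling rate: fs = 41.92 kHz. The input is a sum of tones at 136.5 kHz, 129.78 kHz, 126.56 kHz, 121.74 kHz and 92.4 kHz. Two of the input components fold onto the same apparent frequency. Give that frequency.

fs/2 = 20.96 kHz.
136.5 kHz mod fs = 10.74 kHz.
10.74 kHz ≤ fs/2 = 20.96 kHz, appears at 10.74 kHz.
129.78 kHz mod fs = 4.02 kHz.
4.02 kHz ≤ fs/2 = 20.96 kHz, appears at 4.02 kHz.
126.56 kHz mod fs = 0.8 kHz.
0.8 kHz ≤ fs/2 = 20.96 kHz, appears at 0.8 kHz.
121.74 kHz mod fs = 37.9 kHz.
37.9 kHz > fs/2 = 20.96 kHz, folds to fs − 37.9 kHz = 4.02 kHz.
92.4 kHz mod fs = 8.56 kHz.
8.56 kHz ≤ fs/2 = 20.96 kHz, appears at 8.56 kHz.
121.74 kHz and 129.78 kHz both map to 4.02 kHz.

4.02 kHz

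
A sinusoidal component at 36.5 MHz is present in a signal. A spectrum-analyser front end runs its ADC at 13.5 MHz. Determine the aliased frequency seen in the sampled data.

4 MHz

36.5 MHz mod fs = 9.5 MHz.
9.5 MHz > fs/2 = 6.75 MHz, folds to fs − 9.5 MHz = 4 MHz.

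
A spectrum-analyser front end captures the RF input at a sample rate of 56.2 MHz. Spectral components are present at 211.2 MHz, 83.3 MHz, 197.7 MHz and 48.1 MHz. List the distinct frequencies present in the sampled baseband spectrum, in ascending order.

fs/2 = 28.1 MHz.
211.2 MHz mod fs = 42.6 MHz.
42.6 MHz > fs/2 = 28.1 MHz, folds to fs − 42.6 MHz = 13.6 MHz.
83.3 MHz mod fs = 27.1 MHz.
27.1 MHz ≤ fs/2 = 28.1 MHz, appears at 27.1 MHz.
197.7 MHz mod fs = 29.1 MHz.
29.1 MHz > fs/2 = 28.1 MHz, folds to fs − 29.1 MHz = 27.1 MHz.
48.1 MHz > fs/2 = 28.1 MHz, folds to fs − 48.1 MHz = 8.1 MHz.
Distinct values: {8.1 MHz, 13.6 MHz, 27.1 MHz}.

8.1 MHz, 13.6 MHz, 27.1 MHz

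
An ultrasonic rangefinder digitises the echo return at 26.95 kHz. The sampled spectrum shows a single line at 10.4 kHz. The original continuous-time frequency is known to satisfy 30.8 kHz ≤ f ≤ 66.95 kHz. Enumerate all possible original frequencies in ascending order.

Frequencies that alias to 10.4 kHz are k·fs ± 10.4 kHz for integer k ≥ 0.
k=0: 10.4 kHz.
k=1: 16.55 kHz, 37.35 kHz.
k=2: 43.5 kHz, 64.3 kHz.
k=3: 70.45 kHz, 91.25 kHz.
Within [30.8 kHz, 66.95 kHz]: 37.35 kHz, 43.5 kHz, 64.3 kHz.

37.35 kHz, 43.5 kHz, 64.3 kHz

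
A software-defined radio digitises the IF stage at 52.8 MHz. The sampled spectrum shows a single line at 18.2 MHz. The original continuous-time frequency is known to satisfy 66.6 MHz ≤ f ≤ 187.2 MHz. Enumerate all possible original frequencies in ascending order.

71 MHz, 87.4 MHz, 123.8 MHz, 140.2 MHz, 176.6 MHz

Frequencies that alias to 18.2 MHz are k·fs ± 18.2 MHz for integer k ≥ 0.
k=0: 18.2 MHz.
k=1: 34.6 MHz, 71 MHz.
k=2: 87.4 MHz, 123.8 MHz.
k=3: 140.2 MHz, 176.6 MHz.
k=4: 193 MHz, 229.4 MHz.
Within [66.6 MHz, 187.2 MHz]: 71 MHz, 87.4 MHz, 123.8 MHz, 140.2 MHz, 176.6 MHz.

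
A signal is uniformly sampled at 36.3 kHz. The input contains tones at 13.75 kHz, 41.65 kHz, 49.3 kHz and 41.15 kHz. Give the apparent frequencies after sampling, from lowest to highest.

fs/2 = 18.15 kHz.
13.75 kHz ≤ fs/2 = 18.15 kHz, passes unchanged.
41.65 kHz mod fs = 5.35 kHz.
5.35 kHz ≤ fs/2 = 18.15 kHz, appears at 5.35 kHz.
49.3 kHz mod fs = 13 kHz.
13 kHz ≤ fs/2 = 18.15 kHz, appears at 13 kHz.
41.15 kHz mod fs = 4.85 kHz.
4.85 kHz ≤ fs/2 = 18.15 kHz, appears at 4.85 kHz.
Distinct values: {4.85 kHz, 5.35 kHz, 13 kHz, 13.75 kHz}.

4.85 kHz, 5.35 kHz, 13 kHz, 13.75 kHz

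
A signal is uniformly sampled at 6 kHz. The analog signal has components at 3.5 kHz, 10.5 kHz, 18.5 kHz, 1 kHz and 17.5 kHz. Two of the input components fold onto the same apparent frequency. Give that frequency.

0.5 kHz

fs/2 = 3 kHz.
3.5 kHz > fs/2 = 3 kHz, folds to fs − 3.5 kHz = 2.5 kHz.
10.5 kHz mod fs = 4.5 kHz.
4.5 kHz > fs/2 = 3 kHz, folds to fs − 4.5 kHz = 1.5 kHz.
18.5 kHz mod fs = 0.5 kHz.
0.5 kHz ≤ fs/2 = 3 kHz, appears at 0.5 kHz.
1 kHz ≤ fs/2 = 3 kHz, passes unchanged.
17.5 kHz mod fs = 5.5 kHz.
5.5 kHz > fs/2 = 3 kHz, folds to fs − 5.5 kHz = 0.5 kHz.
17.5 kHz and 18.5 kHz both map to 0.5 kHz.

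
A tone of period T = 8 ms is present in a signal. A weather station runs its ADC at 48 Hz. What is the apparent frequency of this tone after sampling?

19 Hz

T = 8 ms → f = 1/T = 125 Hz.
125 Hz mod fs = 29 Hz.
29 Hz > fs/2 = 24 Hz, folds to fs − 29 Hz = 19 Hz.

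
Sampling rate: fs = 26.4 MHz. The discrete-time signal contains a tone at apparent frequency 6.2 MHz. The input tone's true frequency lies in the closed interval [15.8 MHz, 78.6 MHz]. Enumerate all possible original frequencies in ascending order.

Frequencies that alias to 6.2 MHz are k·fs ± 6.2 MHz for integer k ≥ 0.
k=0: 6.2 MHz.
k=1: 20.2 MHz, 32.6 MHz.
k=2: 46.6 MHz, 59 MHz.
k=3: 73 MHz, 85.4 MHz.
k=4: 99.4 MHz, 111.8 MHz.
Within [15.8 MHz, 78.6 MHz]: 20.2 MHz, 32.6 MHz, 46.6 MHz, 59 MHz, 73 MHz.

20.2 MHz, 32.6 MHz, 46.6 MHz, 59 MHz, 73 MHz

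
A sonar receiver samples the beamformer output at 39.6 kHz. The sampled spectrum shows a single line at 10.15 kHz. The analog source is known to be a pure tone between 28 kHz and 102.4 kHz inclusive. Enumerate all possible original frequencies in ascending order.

29.45 kHz, 49.75 kHz, 69.05 kHz, 89.35 kHz

Frequencies that alias to 10.15 kHz are k·fs ± 10.15 kHz for integer k ≥ 0.
k=0: 10.15 kHz.
k=1: 29.45 kHz, 49.75 kHz.
k=2: 69.05 kHz, 89.35 kHz.
k=3: 108.65 kHz, 128.95 kHz.
Within [28 kHz, 102.4 kHz]: 29.45 kHz, 49.75 kHz, 69.05 kHz, 89.35 kHz.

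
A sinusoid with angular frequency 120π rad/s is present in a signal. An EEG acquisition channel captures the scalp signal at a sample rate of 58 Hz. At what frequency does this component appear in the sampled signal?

ω = 120π rad/s → f = ω/(2π) = 60 Hz.
60 Hz mod fs = 2 Hz.
2 Hz ≤ fs/2 = 29 Hz, appears at 2 Hz.

2 Hz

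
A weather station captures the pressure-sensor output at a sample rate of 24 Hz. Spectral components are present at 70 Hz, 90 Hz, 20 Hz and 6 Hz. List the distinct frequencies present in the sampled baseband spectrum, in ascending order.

fs/2 = 12 Hz.
70 Hz mod fs = 22 Hz.
22 Hz > fs/2 = 12 Hz, folds to fs − 22 Hz = 2 Hz.
90 Hz mod fs = 18 Hz.
18 Hz > fs/2 = 12 Hz, folds to fs − 18 Hz = 6 Hz.
20 Hz > fs/2 = 12 Hz, folds to fs − 20 Hz = 4 Hz.
6 Hz ≤ fs/2 = 12 Hz, passes unchanged.
Distinct values: {2 Hz, 4 Hz, 6 Hz}.

2 Hz, 4 Hz, 6 Hz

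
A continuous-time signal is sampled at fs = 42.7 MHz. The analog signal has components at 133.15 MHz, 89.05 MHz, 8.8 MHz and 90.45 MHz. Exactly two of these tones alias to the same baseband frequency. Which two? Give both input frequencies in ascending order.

fs/2 = 21.35 MHz.
133.15 MHz mod fs = 5.05 MHz.
5.05 MHz ≤ fs/2 = 21.35 MHz, appears at 5.05 MHz.
89.05 MHz mod fs = 3.65 MHz.
3.65 MHz ≤ fs/2 = 21.35 MHz, appears at 3.65 MHz.
8.8 MHz ≤ fs/2 = 21.35 MHz, passes unchanged.
90.45 MHz mod fs = 5.05 MHz.
5.05 MHz ≤ fs/2 = 21.35 MHz, appears at 5.05 MHz.
90.45 MHz and 133.15 MHz both map to 5.05 MHz.

90.45 MHz, 133.15 MHz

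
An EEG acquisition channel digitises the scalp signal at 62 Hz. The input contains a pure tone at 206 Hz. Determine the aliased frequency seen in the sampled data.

206 Hz mod fs = 20 Hz.
20 Hz ≤ fs/2 = 31 Hz, appears at 20 Hz.

20 Hz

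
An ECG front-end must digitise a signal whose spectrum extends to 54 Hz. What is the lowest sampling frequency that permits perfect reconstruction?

Nyquist rate = 2 × 54 Hz = 108 Hz.

108 Hz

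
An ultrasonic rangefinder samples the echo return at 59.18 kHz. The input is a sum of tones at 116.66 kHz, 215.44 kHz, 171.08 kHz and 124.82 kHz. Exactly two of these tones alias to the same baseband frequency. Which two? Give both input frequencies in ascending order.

124.82 kHz, 171.08 kHz

fs/2 = 29.59 kHz.
116.66 kHz mod fs = 57.48 kHz.
57.48 kHz > fs/2 = 29.59 kHz, folds to fs − 57.48 kHz = 1.7 kHz.
215.44 kHz mod fs = 37.9 kHz.
37.9 kHz > fs/2 = 29.59 kHz, folds to fs − 37.9 kHz = 21.28 kHz.
171.08 kHz mod fs = 52.72 kHz.
52.72 kHz > fs/2 = 29.59 kHz, folds to fs − 52.72 kHz = 6.46 kHz.
124.82 kHz mod fs = 6.46 kHz.
6.46 kHz ≤ fs/2 = 29.59 kHz, appears at 6.46 kHz.
124.82 kHz and 171.08 kHz both map to 6.46 kHz.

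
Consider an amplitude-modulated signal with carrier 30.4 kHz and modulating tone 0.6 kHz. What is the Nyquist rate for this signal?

62 kHz

AM sidebands sit at fc ± fm = 29.8 kHz and 31 kHz.
Highest-frequency component: 31 kHz.
Nyquist rate = 2 × 31 kHz = 62 kHz.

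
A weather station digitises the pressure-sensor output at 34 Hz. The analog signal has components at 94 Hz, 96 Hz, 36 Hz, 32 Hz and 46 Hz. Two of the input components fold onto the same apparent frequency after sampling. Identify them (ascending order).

fs/2 = 17 Hz.
94 Hz mod fs = 26 Hz.
26 Hz > fs/2 = 17 Hz, folds to fs − 26 Hz = 8 Hz.
96 Hz mod fs = 28 Hz.
28 Hz > fs/2 = 17 Hz, folds to fs − 28 Hz = 6 Hz.
36 Hz mod fs = 2 Hz.
2 Hz ≤ fs/2 = 17 Hz, appears at 2 Hz.
32 Hz > fs/2 = 17 Hz, folds to fs − 32 Hz = 2 Hz.
46 Hz mod fs = 12 Hz.
12 Hz ≤ fs/2 = 17 Hz, appears at 12 Hz.
32 Hz and 36 Hz both map to 2 Hz.

32 Hz, 36 Hz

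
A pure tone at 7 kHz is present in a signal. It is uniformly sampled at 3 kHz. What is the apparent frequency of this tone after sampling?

7 kHz mod fs = 1 kHz.
1 kHz ≤ fs/2 = 1.5 kHz, appears at 1 kHz.

1 kHz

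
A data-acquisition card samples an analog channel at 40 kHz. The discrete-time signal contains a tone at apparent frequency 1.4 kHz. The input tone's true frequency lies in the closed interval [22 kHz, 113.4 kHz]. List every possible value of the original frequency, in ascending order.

Frequencies that alias to 1.4 kHz are k·fs ± 1.4 kHz for integer k ≥ 0.
k=0: 1.4 kHz.
k=1: 38.6 kHz, 41.4 kHz.
k=2: 78.6 kHz, 81.4 kHz.
k=3: 118.6 kHz, 121.4 kHz.
Within [22 kHz, 113.4 kHz]: 38.6 kHz, 41.4 kHz, 78.6 kHz, 81.4 kHz.

38.6 kHz, 41.4 kHz, 78.6 kHz, 81.4 kHz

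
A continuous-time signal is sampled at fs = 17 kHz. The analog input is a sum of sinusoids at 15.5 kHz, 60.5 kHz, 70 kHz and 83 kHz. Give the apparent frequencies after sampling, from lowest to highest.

fs/2 = 8.5 kHz.
15.5 kHz > fs/2 = 8.5 kHz, folds to fs − 15.5 kHz = 1.5 kHz.
60.5 kHz mod fs = 9.5 kHz.
9.5 kHz > fs/2 = 8.5 kHz, folds to fs − 9.5 kHz = 7.5 kHz.
70 kHz mod fs = 2 kHz.
2 kHz ≤ fs/2 = 8.5 kHz, appears at 2 kHz.
83 kHz mod fs = 15 kHz.
15 kHz > fs/2 = 8.5 kHz, folds to fs − 15 kHz = 2 kHz.
Distinct values: {1.5 kHz, 2 kHz, 7.5 kHz}.

1.5 kHz, 2 kHz, 7.5 kHz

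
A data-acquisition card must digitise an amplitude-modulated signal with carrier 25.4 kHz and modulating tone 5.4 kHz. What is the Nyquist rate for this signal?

AM sidebands sit at fc ± fm = 20 kHz and 30.8 kHz.
Highest-frequency component: 30.8 kHz.
Nyquist rate = 2 × 30.8 kHz = 61.6 kHz.

61.6 kHz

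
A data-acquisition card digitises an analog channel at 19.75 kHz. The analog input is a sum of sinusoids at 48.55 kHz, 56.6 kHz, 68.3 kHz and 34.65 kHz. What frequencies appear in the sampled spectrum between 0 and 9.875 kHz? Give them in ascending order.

fs/2 = 9.875 kHz.
48.55 kHz mod fs = 9.05 kHz.
9.05 kHz ≤ fs/2 = 9.875 kHz, appears at 9.05 kHz.
56.6 kHz mod fs = 17.1 kHz.
17.1 kHz > fs/2 = 9.875 kHz, folds to fs − 17.1 kHz = 2.65 kHz.
68.3 kHz mod fs = 9.05 kHz.
9.05 kHz ≤ fs/2 = 9.875 kHz, appears at 9.05 kHz.
34.65 kHz mod fs = 14.9 kHz.
14.9 kHz > fs/2 = 9.875 kHz, folds to fs − 14.9 kHz = 4.85 kHz.
Distinct values: {2.65 kHz, 4.85 kHz, 9.05 kHz}.

2.65 kHz, 4.85 kHz, 9.05 kHz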